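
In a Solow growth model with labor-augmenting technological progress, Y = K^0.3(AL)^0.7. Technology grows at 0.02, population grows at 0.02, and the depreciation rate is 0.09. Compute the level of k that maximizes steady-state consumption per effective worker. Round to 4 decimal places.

k_gold ≈ 3.3024

Capital per effective worker breaks even when investment replaces (n + g + δ)·k; here n + g + δ = 0.13.
Setting f'(k) = n+g+δ gives 0.3·k^(0.3−1) = 0.13, hence k_gold = (0.3/0.13)^(1/0.7) ≈ 3.3024.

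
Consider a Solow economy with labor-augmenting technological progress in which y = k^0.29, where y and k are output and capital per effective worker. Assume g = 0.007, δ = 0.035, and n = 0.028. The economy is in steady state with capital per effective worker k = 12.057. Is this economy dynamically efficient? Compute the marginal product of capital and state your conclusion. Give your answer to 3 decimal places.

Break-even investment rate: n + g + δ = 0.028 + 0.007 + 0.035 = 0.07.
MPK = 0.29·k^(0.29−1) = 0.29·12.057^(-0.71) ≈ 0.0495.
MPK < 0.07, so the economy is dynamically inefficient (over-saving).

dynamically inefficient; MPK ≈ 0.050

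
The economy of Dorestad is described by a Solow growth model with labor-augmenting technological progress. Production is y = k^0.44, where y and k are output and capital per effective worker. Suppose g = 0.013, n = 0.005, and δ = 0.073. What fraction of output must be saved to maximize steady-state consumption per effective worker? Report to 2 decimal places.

Break-even investment rate: n + g + δ = 0.005 + 0.013 + 0.073 = 0.091.
At the golden rule MPK = n+g+δ, and in any Cobb-Douglas steady state s = (n+g+δ)·k/y = MPK·k/y = capital's share 0.44.

s_gold = 0.44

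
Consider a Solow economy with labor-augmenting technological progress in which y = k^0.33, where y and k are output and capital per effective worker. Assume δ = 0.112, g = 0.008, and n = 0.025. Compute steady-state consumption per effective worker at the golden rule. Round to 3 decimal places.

c_gold ≈ 1.005

The effective depreciation rate is n + g + δ = 0.025 + 0.008 + 0.112 = 0.145.
Maximizing c = f(k) − (n+g+δ)·k gives f'(k) = n+g+δ, i.e. 0.33·k^(0.33−1) = 0.145, so k_gold = (0.33/0.145)^(1/0.67) ≈ 3.4124.
y_gold = 3.4124^0.33 ≈ 1.4994.
c_gold = y_gold − (n+g+δ)·k_gold = 1.4994 − 0.145·3.4124 ≈ 1.0046.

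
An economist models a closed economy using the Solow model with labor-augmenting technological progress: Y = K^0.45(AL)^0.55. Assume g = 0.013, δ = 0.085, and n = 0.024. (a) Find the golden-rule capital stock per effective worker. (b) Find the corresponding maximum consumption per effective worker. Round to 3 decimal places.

(a) k_gold ≈ 10.731; (b) c_gold ≈ 1.600

The effective depreciation rate is n + g + δ = 0.024 + 0.013 + 0.085 = 0.122.
At the golden rule the marginal product of capital equals n+g+δ: 0.45·k^(0.45−1) = 0.122. Solving, k_gold = (0.45/0.122)^(1/0.55) ≈ 10.7310.
y_gold = 10.7310^0.45 ≈ 2.9093; c_gold = y_gold − 0.122·k_gold ≈ 1.6001.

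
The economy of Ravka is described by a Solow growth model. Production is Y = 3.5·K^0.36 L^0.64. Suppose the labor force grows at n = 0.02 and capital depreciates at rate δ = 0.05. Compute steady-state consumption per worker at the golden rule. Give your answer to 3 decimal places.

c_gold ≈ 11.385

The effective depreciation rate is n + δ = 0.02 + 0.05 = 0.07.
Golden rule sets MPK = n+δ: 0.36·3.5·k^(0.36−1) = 0.07, so k_gold = (0.36·3.5/0.07)^(1/0.64) ≈ 91.4878.
y_gold = 3.5·91.4878^0.36 ≈ 17.7893.
c_gold = y_gold − (n+δ)·k_gold = 17.7893 − 0.07·91.4878 ≈ 11.3852.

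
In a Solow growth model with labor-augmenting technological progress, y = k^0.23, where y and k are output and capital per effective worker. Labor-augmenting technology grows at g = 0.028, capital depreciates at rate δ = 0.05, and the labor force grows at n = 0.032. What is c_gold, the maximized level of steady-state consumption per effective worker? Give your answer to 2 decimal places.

Break-even investment rate: n + g + δ = 0.032 + 0.028 + 0.05 = 0.11.
At the golden rule the marginal product of capital equals n+g+δ: 0.23·k^(0.23−1) = 0.11. Solving, k_gold = (0.23/0.11)^(1/0.77) ≈ 2.6063.
y_gold = 2.6063^0.23 ≈ 1.2465.
c_gold = y_gold − (n+g+δ)·k_gold = 1.2465 − 0.11·2.6063 ≈ 0.9598.

c_gold ≈ 0.96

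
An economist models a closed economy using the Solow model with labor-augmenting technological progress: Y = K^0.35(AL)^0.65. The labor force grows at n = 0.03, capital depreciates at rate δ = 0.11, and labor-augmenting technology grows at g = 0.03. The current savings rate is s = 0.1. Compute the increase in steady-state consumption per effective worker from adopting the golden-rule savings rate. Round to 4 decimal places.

n + g + δ = 0.03 + 0.03 + 0.11 = 0.17.
Current steady state (s = 0.1): k* = (0.1/0.17)^(1/0.65) ≈ 0.4420, y* = 0.4420^0.35 ≈ 0.7515, c* = (1−0.1)·0.7515 ≈ 0.6763.
Maximizing c = f(k) − (n+g+δ)·k gives f'(k) = n+g+δ, i.e. 0.35·k^(0.35−1) = 0.17, so k_gold = (0.35/0.17)^(1/0.65) ≈ 3.0373.
y_gold = 3.0373^0.35 ≈ 1.4753, c_gold = y_gold − 0.17·k_gold ≈ 0.9589.
Gain: Δc = 0.9589 − 0.6763 ≈ 0.2826.

Δc ≈ 0.2826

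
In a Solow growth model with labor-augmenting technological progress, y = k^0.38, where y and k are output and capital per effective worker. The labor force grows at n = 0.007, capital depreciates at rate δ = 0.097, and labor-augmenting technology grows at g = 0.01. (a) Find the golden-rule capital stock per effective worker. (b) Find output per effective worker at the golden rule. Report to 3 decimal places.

(a) k_gold ≈ 6.972; (b) y_gold ≈ 2.092

Capital per effective worker breaks even when investment replaces (n + g + δ)·k; here n + g + δ = 0.114.
Setting f'(k) = n+g+δ gives 0.38·k^(0.38−1) = 0.114, hence k_gold = (0.38/0.114)^(1/0.62) ≈ 6.9719.
y_gold = 6.9719^0.38 ≈ 2.0916.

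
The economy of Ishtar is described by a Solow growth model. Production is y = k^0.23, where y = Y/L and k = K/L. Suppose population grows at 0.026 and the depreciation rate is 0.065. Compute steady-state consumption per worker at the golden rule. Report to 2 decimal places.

c_gold ≈ 1.02

Capital per worker breaks even when investment replaces (n + δ)·k; here n + δ = 0.091.
Golden rule sets MPK = n+δ: 0.23·k^(0.23−1) = 0.091, so k_gold = (0.23/0.091)^(1/0.77) ≈ 3.3340.
y_gold = 3.3340^0.23 ≈ 1.3191.
c_gold = y_gold − (n+δ)·k_gold = 1.3191 − 0.091·3.3340 ≈ 1.0157.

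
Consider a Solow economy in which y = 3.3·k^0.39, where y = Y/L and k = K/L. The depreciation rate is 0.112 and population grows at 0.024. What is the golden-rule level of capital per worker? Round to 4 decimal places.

Capital per worker breaks even when investment replaces (n + δ)·k; here n + δ = 0.136.
Setting f'(k) = n+δ gives 0.39·3.3·k^(0.39−1) = 0.136, hence k_gold = (0.39·3.3/0.136)^(1/0.61) ≈ 39.8167.

k_gold ≈ 39.8167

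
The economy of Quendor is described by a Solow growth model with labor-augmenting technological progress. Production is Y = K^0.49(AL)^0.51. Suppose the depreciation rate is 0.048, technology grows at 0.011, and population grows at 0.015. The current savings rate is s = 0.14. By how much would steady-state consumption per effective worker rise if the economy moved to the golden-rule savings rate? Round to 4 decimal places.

Δc ≈ 1.5489

Capital per effective worker breaks even when investment replaces (n + g + δ)·k; here n + g + δ = 0.074.
Current steady state (s = 0.14): k* = (0.14/0.074)^(1/0.51) ≈ 3.4909, y* = 3.4909^0.49 ≈ 1.8452, c* = (1−0.14)·1.8452 ≈ 1.5869.
At the golden rule the marginal product of capital equals n+g+δ: 0.49·k^(0.49−1) = 0.074. Solving, k_gold = (0.49/0.074)^(1/0.51) ≈ 40.7131.
y_gold = 40.7131^0.49 ≈ 6.1485, c_gold = y_gold − 0.074·k_gold ≈ 3.1357.
Gain: Δc = 3.1357 − 1.5869 ≈ 1.5489.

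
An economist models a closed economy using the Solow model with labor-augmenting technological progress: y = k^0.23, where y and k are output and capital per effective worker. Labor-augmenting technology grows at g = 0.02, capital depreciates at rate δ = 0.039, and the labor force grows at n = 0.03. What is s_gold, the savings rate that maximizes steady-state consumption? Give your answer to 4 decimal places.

n + g + δ = 0.03 + 0.02 + 0.039 = 0.089.
At the golden rule MPK = n+g+δ, and in any Cobb-Douglas steady state s = (n+g+δ)·k/y = MPK·k/y = capital's share 0.23.

s_gold = 0.2300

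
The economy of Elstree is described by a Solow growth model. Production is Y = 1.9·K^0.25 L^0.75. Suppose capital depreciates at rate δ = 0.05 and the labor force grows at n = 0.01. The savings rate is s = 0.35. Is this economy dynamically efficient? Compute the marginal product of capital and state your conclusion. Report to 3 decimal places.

Break-even investment rate: n + δ = 0.01 + 0.05 = 0.06.
Steady-state k*: s·A·k^0.25 = 0.06·k gives k* = (0.35·1.9/0.06)^(1/0.75) ≈ 24.7112.
MPK = 0.25·1.9·24.7112^(-0.75) ≈ 0.0429.
MPK < n+δ = 0.06, so the economy is dynamically inefficient (over-saving).

dynamically inefficient; MPK ≈ 0.043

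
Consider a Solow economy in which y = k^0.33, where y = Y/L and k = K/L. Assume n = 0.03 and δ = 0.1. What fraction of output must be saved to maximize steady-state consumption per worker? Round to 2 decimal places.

s_gold = 0.33

n + δ = 0.03 + 0.1 = 0.13.
At the golden rule MPK = n+δ, and in any Cobb-Douglas steady state s = (n+δ)·k/y = MPK·k/y = capital's share 0.33.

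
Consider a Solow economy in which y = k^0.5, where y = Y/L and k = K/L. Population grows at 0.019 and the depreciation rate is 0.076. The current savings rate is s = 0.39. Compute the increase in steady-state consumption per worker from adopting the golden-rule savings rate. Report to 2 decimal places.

Capital per worker breaks even when investment replaces (n + δ)·k; here n + δ = 0.095.
Current steady state (s = 0.39): k* = (0.39/0.095)^(1/0.5) ≈ 16.8532, y* = 16.8532^0.5 ≈ 4.1053, c* = (1−0.39)·4.1053 ≈ 2.5042.
Setting f'(k) = n+δ gives 0.5·k^(0.5−1) = 0.095, hence k_gold = (0.5/0.095)^(1/0.5) ≈ 27.7008.
y_gold = 27.7008^0.5 ≈ 5.2632, c_gold = y_gold − 0.095·k_gold ≈ 2.6316.
Gain: Δc = 2.6316 − 2.5042 ≈ 0.1274.

Δc ≈ 0.13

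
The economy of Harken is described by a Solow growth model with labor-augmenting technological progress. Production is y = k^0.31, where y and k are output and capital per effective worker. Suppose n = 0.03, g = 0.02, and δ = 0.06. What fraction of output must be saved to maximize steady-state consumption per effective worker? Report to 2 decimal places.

Capital per effective worker breaks even when investment replaces (n + g + δ)·k; here n + g + δ = 0.11.
At the golden rule MPK = n+g+δ, and in any Cobb-Douglas steady state s = (n+g+δ)·k/y = MPK·k/y = capital's share 0.31.

s_gold = 0.31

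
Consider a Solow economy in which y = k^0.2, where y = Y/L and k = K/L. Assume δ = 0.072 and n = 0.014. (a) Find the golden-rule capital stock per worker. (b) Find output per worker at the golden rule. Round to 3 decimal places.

(a) k_gold ≈ 2.872; (b) y_gold ≈ 1.235

Capital per worker breaks even when investment replaces (n + δ)·k; here n + δ = 0.086.
Setting f'(k) = n+δ gives 0.2·k^(0.2−1) = 0.086, hence k_gold = (0.2/0.086)^(1/0.8) ≈ 2.8719.
y_gold = 2.8719^0.2 ≈ 1.2349.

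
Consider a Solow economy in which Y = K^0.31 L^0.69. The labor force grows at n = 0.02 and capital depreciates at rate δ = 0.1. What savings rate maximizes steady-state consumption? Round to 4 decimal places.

The effective depreciation rate is n + δ = 0.02 + 0.1 = 0.12.
At the golden rule MPK = n+δ, and in any Cobb-Douglas steady state s = (n+δ)·k/y = MPK·k/y = capital's share 0.31.

s_gold = 0.3100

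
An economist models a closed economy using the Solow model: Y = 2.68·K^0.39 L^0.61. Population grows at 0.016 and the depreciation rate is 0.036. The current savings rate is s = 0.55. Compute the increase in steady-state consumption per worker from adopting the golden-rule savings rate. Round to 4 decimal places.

n + δ = 0.016 + 0.036 = 0.052.
Current steady state (s = 0.55): k* = (0.55·2.68/0.052)^(1/0.61) ≈ 240.5127, y* = 2.68·240.5127^0.39 ≈ 22.7394, c* = (1−0.55)·22.7394 ≈ 10.2327.
Setting f'(k) = n+δ gives 0.39·2.68·k^(0.39−1) = 0.052, hence k_gold = (0.39·2.68/0.052)^(1/0.61) ≈ 136.8948.
y_gold = 2.68·136.8948^0.39 ≈ 18.2526, c_gold = y_gold − 0.052·k_gold ≈ 11.1341.
Gain: Δc = 11.1341 − 10.2327 ≈ 0.9014.

Δc ≈ 0.9014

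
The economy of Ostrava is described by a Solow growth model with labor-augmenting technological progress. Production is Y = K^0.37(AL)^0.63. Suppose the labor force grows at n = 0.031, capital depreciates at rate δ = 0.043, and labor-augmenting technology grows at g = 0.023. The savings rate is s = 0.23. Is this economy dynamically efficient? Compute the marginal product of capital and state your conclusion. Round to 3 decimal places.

dynamically efficient; MPK ≈ 0.156

The effective depreciation rate is n + g + δ = 0.031 + 0.023 + 0.043 = 0.097.
Steady-state k*: s·k^0.37 = 0.097·k gives k* = (0.23/0.097)^(1/0.63) ≈ 3.9370.
MPK = 0.37·3.9370^(-0.63) ≈ 0.1560.
MPK > n+g+δ = 0.097, so the economy is dynamically efficient (under-saving).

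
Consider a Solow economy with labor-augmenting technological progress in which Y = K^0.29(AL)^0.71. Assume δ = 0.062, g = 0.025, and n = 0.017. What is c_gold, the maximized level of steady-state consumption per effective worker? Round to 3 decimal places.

c_gold ≈ 1.079

Break-even investment rate: n + g + δ = 0.017 + 0.025 + 0.062 = 0.104.
Golden rule sets MPK = n+g+δ: 0.29·k^(0.29−1) = 0.104, so k_gold = (0.29/0.104)^(1/0.71) ≈ 4.2391.
y_gold = 4.2391^0.29 ≈ 1.5202.
c_gold = y_gold − (n+g+δ)·k_gold = 1.5202 − 0.104·4.2391 ≈ 1.0794.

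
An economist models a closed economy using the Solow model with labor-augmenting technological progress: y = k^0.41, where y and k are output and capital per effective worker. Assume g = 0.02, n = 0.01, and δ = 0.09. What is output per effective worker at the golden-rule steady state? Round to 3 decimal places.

y_gold ≈ 2.349

n + g + δ = 0.01 + 0.02 + 0.09 = 0.12.
At the golden rule the marginal product of capital equals n+g+δ: 0.41·k^(0.41−1) = 0.12. Solving, k_gold = (0.41/0.12)^(1/0.59) ≈ 8.0244.
Output: y_gold = k_gold^0.41 = 8.0244^0.41 ≈ 2.3486.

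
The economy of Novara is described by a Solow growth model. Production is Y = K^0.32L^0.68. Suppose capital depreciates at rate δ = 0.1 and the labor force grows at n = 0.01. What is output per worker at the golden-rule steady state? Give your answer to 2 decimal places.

y_gold ≈ 1.65

Break-even investment rate: n + δ = 0.01 + 0.1 = 0.11.
At the golden rule the marginal product of capital equals n+δ: 0.32·k^(0.32−1) = 0.11. Solving, k_gold = (0.32/0.11)^(1/0.68) ≈ 4.8083.
Output: y_gold = k_gold^0.32 = 4.8083^0.32 ≈ 1.6529.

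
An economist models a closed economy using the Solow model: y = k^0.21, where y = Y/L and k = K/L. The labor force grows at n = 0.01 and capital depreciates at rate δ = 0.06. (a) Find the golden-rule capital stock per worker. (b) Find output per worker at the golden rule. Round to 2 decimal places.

(a) k_gold ≈ 4.02; (b) y_gold ≈ 1.34

n + δ = 0.01 + 0.06 = 0.07.
Maximizing c = f(k) − (n+δ)·k gives f'(k) = n+δ, i.e. 0.21·k^(0.21−1) = 0.07, so k_gold = (0.21/0.07)^(1/0.79) ≈ 4.0175.
y_gold = 4.0175^0.21 ≈ 1.3392.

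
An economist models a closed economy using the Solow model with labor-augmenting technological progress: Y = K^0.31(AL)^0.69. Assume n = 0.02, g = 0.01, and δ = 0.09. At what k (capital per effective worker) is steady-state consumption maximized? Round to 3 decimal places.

k_gold ≈ 3.957

The effective depreciation rate is n + g + δ = 0.02 + 0.01 + 0.09 = 0.12.
At the golden rule the marginal product of capital equals n+g+δ: 0.31·k^(0.31−1) = 0.12. Solving, k_gold = (0.31/0.12)^(1/0.69) ≈ 3.9570.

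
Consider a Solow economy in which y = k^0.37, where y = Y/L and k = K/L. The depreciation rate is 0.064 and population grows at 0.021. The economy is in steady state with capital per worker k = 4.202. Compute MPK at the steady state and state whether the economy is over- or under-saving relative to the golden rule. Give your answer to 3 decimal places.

n + δ = 0.021 + 0.064 = 0.085.
MPK = 0.37·k^(0.37−1) = 0.37·4.202^(-0.63) ≈ 0.1498.
MPK > 0.085, so the economy is dynamically efficient (under-saving).

under-saving; MPK ≈ 0.150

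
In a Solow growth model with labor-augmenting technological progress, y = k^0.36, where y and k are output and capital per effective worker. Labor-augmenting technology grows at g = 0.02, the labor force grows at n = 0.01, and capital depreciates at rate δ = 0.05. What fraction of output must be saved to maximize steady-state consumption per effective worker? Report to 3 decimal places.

s_gold = 0.360

n + g + δ = 0.01 + 0.02 + 0.05 = 0.08.
At the golden rule MPK = n+g+δ, and in any Cobb-Douglas steady state s = (n+g+δ)·k/y = MPK·k/y = capital's share 0.36.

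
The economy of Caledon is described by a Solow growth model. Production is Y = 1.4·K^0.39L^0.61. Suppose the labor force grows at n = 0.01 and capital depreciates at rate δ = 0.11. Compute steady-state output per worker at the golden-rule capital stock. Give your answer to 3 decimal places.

y_gold ≈ 3.688

Capital per worker breaks even when investment replaces (n + δ)·k; here n + δ = 0.12.
Maximizing c = f(k) − (n+δ)·k gives f'(k) = n+δ, i.e. 0.39·1.4·k^(0.39−1) = 0.12, so k_gold = (0.39·1.4/0.12)^(1/0.61) ≈ 11.9869.
Output: y_gold = 1.4·k_gold^0.39 = 1.4·11.9869^0.39 ≈ 3.6883.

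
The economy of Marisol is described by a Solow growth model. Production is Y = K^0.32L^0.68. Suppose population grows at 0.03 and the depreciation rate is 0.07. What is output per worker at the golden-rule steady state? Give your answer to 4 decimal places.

Capital per worker breaks even when investment replaces (n + δ)·k; here n + δ = 0.1.
Setting f'(k) = n+δ gives 0.32·k^(0.32−1) = 0.1, hence k_gold = (0.32/0.1)^(1/0.68) ≈ 5.5318.
Output: y_gold = k_gold^0.32 = 5.5318^0.32 ≈ 1.7287.

y_gold ≈ 1.7287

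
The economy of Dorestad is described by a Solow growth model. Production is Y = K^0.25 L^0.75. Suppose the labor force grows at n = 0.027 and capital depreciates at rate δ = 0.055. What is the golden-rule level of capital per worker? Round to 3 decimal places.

k_gold ≈ 4.421

The effective depreciation rate is n + δ = 0.027 + 0.055 = 0.082.
Setting f'(k) = n+δ gives 0.25·k^(0.25−1) = 0.082, hence k_gold = (0.25/0.082)^(1/0.75) ≈ 4.4208.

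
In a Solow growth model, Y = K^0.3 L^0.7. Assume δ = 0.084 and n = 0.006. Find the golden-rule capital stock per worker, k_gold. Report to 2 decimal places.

The effective depreciation rate is n + δ = 0.006 + 0.084 = 0.09.
At the golden rule the marginal product of capital equals n+δ: 0.3·k^(0.3−1) = 0.09. Solving, k_gold = (0.3/0.09)^(1/0.7) ≈ 5.5843.

k_gold ≈ 5.58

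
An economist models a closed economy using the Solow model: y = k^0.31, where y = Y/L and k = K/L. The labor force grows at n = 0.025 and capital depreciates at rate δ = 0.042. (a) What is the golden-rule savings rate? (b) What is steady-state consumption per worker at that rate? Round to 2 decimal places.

n + δ = 0.025 + 0.042 = 0.067.
For Cobb-Douglas, s_gold equals capital's share: s_gold = 0.31.
At the golden rule the marginal product of capital equals n+δ: 0.31·k^(0.31−1) = 0.067. Solving, k_gold = (0.31/0.067)^(1/0.69) ≈ 9.2084.
y_gold = 9.2084^0.31 ≈ 1.9902; c_gold = (1−0.31)·y_gold ≈ 1.3732.

(a) s_gold = 0.31; (b) c_gold ≈ 1.37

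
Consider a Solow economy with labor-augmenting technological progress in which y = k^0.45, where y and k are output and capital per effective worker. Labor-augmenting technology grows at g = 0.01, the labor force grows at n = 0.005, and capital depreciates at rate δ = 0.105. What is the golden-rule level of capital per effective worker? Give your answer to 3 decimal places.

The effective depreciation rate is n + g + δ = 0.005 + 0.01 + 0.105 = 0.12.
Maximizing c = f(k) − (n+g+δ)·k gives f'(k) = n+g+δ, i.e. 0.45·k^(0.45−1) = 0.12, so k_gold = (0.45/0.12)^(1/0.55) ≈ 11.0584.

k_gold ≈ 11.058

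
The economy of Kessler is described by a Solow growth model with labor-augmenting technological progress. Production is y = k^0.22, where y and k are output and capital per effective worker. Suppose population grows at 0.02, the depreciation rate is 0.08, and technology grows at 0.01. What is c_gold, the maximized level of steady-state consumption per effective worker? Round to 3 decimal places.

Capital per effective worker breaks even when investment replaces (n + g + δ)·k; here n + g + δ = 0.11.
Golden rule sets MPK = n+g+δ: 0.22·k^(0.22−1) = 0.11, so k_gold = (0.22/0.11)^(1/0.78) ≈ 2.4318.
y_gold = 2.4318^0.22 ≈ 1.2159.
c_gold = y_gold − (n+g+δ)·k_gold = 1.2159 − 0.11·2.4318 ≈ 0.9484.

c_gold ≈ 0.948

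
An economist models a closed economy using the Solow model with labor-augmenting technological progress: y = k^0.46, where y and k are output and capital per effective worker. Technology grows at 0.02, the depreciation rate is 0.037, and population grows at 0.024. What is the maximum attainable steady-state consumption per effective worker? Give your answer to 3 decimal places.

The effective depreciation rate is n + g + δ = 0.024 + 0.02 + 0.037 = 0.081.
At the golden rule the marginal product of capital equals n+g+δ: 0.46·k^(0.46−1) = 0.081. Solving, k_gold = (0.46/0.081)^(1/0.54) ≈ 24.9345.
y_gold = 24.9345^0.46 ≈ 4.3906.
c_gold = y_gold − (n+g+δ)·k_gold = 4.3906 − 0.081·24.9345 ≈ 2.3710.

c_gold ≈ 2.371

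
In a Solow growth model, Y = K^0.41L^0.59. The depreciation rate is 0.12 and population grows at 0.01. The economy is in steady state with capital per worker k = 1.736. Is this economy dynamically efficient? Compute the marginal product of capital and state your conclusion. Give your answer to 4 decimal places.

dynamically efficient; MPK ≈ 0.2961

n + δ = 0.01 + 0.12 = 0.13.
MPK = 0.41·k^(0.41−1) = 0.41·1.736^(-0.59) ≈ 0.2961.
MPK > 0.13, so the economy is dynamically efficient (under-saving).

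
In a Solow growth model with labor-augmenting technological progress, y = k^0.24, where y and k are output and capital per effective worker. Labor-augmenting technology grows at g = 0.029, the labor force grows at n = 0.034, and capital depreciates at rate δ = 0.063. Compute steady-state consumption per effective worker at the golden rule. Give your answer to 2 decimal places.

c_gold ≈ 0.93

n + g + δ = 0.034 + 0.029 + 0.063 = 0.126.
Setting f'(k) = n+g+δ gives 0.24·k^(0.24−1) = 0.126, hence k_gold = (0.24/0.126)^(1/0.76) ≈ 2.3346.
y_gold = 2.3346^0.24 ≈ 1.2257.
c_gold = y_gold − (n+g+δ)·k_gold = 1.2257 − 0.126·2.3346 ≈ 0.9315.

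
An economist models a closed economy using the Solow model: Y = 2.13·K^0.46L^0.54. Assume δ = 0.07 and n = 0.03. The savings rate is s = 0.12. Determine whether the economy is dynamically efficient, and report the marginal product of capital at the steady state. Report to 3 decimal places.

n + δ = 0.03 + 0.07 = 0.1.
Steady-state k*: s·A·k^0.46 = 0.1·k gives k* = (0.12·2.13/0.1)^(1/0.54) ≈ 5.6852.
MPK = 0.46·2.13·5.6852^(-0.54) ≈ 0.3833.
MPK > n+δ = 0.1, so the economy is dynamically efficient (under-saving).

dynamically efficient; MPK ≈ 0.383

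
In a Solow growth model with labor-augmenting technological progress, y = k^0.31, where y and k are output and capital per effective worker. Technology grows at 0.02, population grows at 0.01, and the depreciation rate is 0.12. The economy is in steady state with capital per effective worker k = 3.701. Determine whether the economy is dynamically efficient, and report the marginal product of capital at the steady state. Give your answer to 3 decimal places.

n + g + δ = 0.01 + 0.02 + 0.12 = 0.15.
MPK = 0.31·k^(0.31−1) = 0.31·3.701^(-0.69) ≈ 0.1257.
MPK < 0.15, so the economy is dynamically inefficient (over-saving).

dynamically inefficient; MPK ≈ 0.126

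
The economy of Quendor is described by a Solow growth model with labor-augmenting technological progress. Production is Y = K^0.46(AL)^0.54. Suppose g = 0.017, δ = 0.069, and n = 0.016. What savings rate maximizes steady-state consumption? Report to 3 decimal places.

The effective depreciation rate is n + g + δ = 0.016 + 0.017 + 0.069 = 0.102.
At the golden rule MPK = n+g+δ, and in any Cobb-Douglas steady state s = (n+g+δ)·k/y = MPK·k/y = capital's share 0.46.

s_gold = 0.460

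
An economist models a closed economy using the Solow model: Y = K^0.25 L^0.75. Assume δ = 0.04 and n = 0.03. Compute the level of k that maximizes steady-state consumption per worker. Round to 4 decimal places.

k_gold ≈ 5.4591

n + δ = 0.03 + 0.04 = 0.07.
Setting f'(k) = n+δ gives 0.25·k^(0.25−1) = 0.07, hence k_gold = (0.25/0.07)^(1/0.75) ≈ 5.4591.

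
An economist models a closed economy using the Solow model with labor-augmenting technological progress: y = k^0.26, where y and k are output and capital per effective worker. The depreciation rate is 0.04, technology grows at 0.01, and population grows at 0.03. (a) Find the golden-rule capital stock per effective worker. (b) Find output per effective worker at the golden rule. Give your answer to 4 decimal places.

The effective depreciation rate is n + g + δ = 0.03 + 0.01 + 0.04 = 0.08.
Golden rule sets MPK = n+g+δ: 0.26·k^(0.26−1) = 0.08, so k_gold = (0.26/0.08)^(1/0.74) ≈ 4.9174.
y_gold = 4.9174^0.26 ≈ 1.5130.

(a) k_gold ≈ 4.9174; (b) y_gold ≈ 1.5130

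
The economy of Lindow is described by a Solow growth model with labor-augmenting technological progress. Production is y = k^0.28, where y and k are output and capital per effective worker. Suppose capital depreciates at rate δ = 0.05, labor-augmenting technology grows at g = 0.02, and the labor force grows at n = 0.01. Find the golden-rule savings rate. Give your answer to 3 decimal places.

Break-even investment rate: n + g + δ = 0.01 + 0.02 + 0.05 = 0.08.
At the golden rule MPK = n+g+δ, and in any Cobb-Douglas steady state s = (n+g+δ)·k/y = MPK·k/y = capital's share 0.28.

s_gold = 0.280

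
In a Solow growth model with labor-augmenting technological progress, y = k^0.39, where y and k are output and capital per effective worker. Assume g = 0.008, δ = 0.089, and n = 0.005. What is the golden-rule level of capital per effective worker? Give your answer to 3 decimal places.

k_gold ≈ 9.013

Break-even investment rate: n + g + δ = 0.005 + 0.008 + 0.089 = 0.102.
At the golden rule the marginal product of capital equals n+g+δ: 0.39·k^(0.39−1) = 0.102. Solving, k_gold = (0.39/0.102)^(1/0.61) ≈ 9.0128.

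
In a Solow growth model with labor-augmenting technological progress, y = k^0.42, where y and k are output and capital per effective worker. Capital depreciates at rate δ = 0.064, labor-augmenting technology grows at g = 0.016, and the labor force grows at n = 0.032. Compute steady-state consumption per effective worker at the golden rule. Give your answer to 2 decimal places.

n + g + δ = 0.032 + 0.016 + 0.064 = 0.112.
Maximizing c = f(k) − (n+g+δ)·k gives f'(k) = n+g+δ, i.e. 0.42·k^(0.42−1) = 0.112, so k_gold = (0.42/0.112)^(1/0.58) ≈ 9.7658.
y_gold = 9.7658^0.42 ≈ 2.6042.
c_gold = y_gold − (n+g+δ)·k_gold = 2.6042 − 0.112·9.7658 ≈ 1.5104.

c_gold ≈ 1.51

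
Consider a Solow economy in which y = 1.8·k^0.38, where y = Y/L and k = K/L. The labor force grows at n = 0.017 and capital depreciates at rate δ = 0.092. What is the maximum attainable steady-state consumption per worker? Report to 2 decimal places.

c_gold ≈ 3.44

Break-even investment rate: n + δ = 0.017 + 0.092 = 0.109.
Golden rule sets MPK = n+δ: 0.38·1.8·k^(0.38−1) = 0.109, so k_gold = (0.38·1.8/0.109)^(1/0.62) ≈ 19.3419.
y_gold = 1.8·19.3419^0.38 ≈ 5.5481.
c_gold = y_gold − (n+δ)·k_gold = 5.5481 − 0.109·19.3419 ≈ 3.4398.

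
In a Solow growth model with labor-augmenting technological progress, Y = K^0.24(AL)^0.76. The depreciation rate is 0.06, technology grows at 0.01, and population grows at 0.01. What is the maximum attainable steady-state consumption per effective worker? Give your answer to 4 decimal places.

The effective depreciation rate is n + g + δ = 0.01 + 0.01 + 0.06 = 0.08.
At the golden rule the marginal product of capital equals n+g+δ: 0.24·k^(0.24−1) = 0.08. Solving, k_gold = (0.24/0.08)^(1/0.76) ≈ 4.2442.
y_gold = 4.2442^0.24 ≈ 1.4147.
c_gold = y_gold − (n+g+δ)·k_gold = 1.4147 − 0.08·4.2442 ≈ 1.0752.

c_gold ≈ 1.0752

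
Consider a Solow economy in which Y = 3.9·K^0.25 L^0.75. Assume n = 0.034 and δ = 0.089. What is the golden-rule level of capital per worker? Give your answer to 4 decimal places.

Break-even investment rate: n + δ = 0.034 + 0.089 = 0.123.
Golden rule sets MPK = n+δ: 0.25·3.9·k^(0.25−1) = 0.123, so k_gold = (0.25·3.9/0.123)^(1/0.75) ≈ 15.8052.

k_gold ≈ 15.8052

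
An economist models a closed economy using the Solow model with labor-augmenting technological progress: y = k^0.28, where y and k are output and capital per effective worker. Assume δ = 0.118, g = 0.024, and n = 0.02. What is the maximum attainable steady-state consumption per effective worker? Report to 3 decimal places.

c_gold ≈ 0.891

Capital per effective worker breaks even when investment replaces (n + g + δ)·k; here n + g + δ = 0.162.
At the golden rule the marginal product of capital equals n+g+δ: 0.28·k^(0.28−1) = 0.162. Solving, k_gold = (0.28/0.162)^(1/0.72) ≈ 2.1383.
y_gold = 2.1383^0.28 ≈ 1.2371.
c_gold = y_gold − (n+g+δ)·k_gold = 1.2371 − 0.162·2.1383 ≈ 0.8907.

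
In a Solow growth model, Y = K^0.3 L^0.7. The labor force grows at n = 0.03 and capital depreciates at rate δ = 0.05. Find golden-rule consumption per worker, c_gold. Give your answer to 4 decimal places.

n + δ = 0.03 + 0.05 = 0.08.
Setting f'(k) = n+δ gives 0.3·k^(0.3−1) = 0.08, hence k_gold = (0.3/0.08)^(1/0.7) ≈ 6.6076.
y_gold = 6.6076^0.3 ≈ 1.7620.
c_gold = y_gold − (n+δ)·k_gold = 1.7620 − 0.08·6.6076 ≈ 1.2334.

c_gold ≈ 1.2334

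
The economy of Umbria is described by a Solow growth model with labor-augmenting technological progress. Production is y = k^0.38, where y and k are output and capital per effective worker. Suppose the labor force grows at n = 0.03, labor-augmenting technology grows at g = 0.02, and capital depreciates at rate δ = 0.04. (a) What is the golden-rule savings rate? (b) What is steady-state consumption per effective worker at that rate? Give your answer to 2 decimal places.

The effective depreciation rate is n + g + δ = 0.03 + 0.02 + 0.04 = 0.09.
For Cobb-Douglas, s_gold equals capital's share: s_gold = 0.38.
Golden rule sets MPK = n+g+δ: 0.38·k^(0.38−1) = 0.09, so k_gold = (0.38/0.09)^(1/0.62) ≈ 10.2079.
y_gold = 10.2079^0.38 ≈ 2.4177; c_gold = (1−0.38)·y_gold ≈ 1.4990.

(a) s_gold = 0.38; (b) c_gold ≈ 1.50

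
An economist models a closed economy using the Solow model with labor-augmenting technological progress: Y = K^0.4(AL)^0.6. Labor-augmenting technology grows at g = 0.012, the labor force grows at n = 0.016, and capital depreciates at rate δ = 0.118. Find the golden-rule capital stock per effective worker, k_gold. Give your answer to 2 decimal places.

Break-even investment rate: n + g + δ = 0.016 + 0.012 + 0.118 = 0.146.
Setting f'(k) = n+g+δ gives 0.4·k^(0.4−1) = 0.146, hence k_gold = (0.4/0.146)^(1/0.6) ≈ 5.3643.

k_gold ≈ 5.36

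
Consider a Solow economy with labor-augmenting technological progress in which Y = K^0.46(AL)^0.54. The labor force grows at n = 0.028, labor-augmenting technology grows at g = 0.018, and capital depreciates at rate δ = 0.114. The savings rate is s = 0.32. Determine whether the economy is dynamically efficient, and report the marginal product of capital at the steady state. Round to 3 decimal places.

Break-even investment rate: n + g + δ = 0.028 + 0.018 + 0.114 = 0.16.
Steady-state k*: s·k^0.46 = 0.16·k gives k* = (0.32/0.16)^(1/0.54) ≈ 3.6096.
MPK = 0.46·3.6096^(-0.54) ≈ 0.2300.
MPK > n+g+δ = 0.16, so the economy is dynamically efficient (under-saving).

dynamically efficient; MPK ≈ 0.230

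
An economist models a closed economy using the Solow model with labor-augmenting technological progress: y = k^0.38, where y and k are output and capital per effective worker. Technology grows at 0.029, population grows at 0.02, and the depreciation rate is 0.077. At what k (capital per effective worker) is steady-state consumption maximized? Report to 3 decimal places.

k_gold ≈ 5.933

Capital per effective worker breaks even when investment replaces (n + g + δ)·k; here n + g + δ = 0.126.
Setting f'(k) = n+g+δ gives 0.38·k^(0.38−1) = 0.126, hence k_gold = (0.38/0.126)^(1/0.62) ≈ 5.9326.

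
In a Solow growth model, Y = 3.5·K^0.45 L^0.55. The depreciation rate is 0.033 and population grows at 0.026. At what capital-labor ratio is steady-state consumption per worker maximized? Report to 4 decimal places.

k_gold ≈ 392.1990

Capital per worker breaks even when investment replaces (n + δ)·k; here n + δ = 0.059.
At the golden rule the marginal product of capital equals n+δ: 0.45·3.5·k^(0.45−1) = 0.059. Solving, k_gold = (0.45·3.5/0.059)^(1/0.55) ≈ 392.1990.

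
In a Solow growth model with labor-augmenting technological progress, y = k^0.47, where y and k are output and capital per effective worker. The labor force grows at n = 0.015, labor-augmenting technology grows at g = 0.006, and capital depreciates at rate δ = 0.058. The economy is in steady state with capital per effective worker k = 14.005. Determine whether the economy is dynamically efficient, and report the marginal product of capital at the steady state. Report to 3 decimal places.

dynamically efficient; MPK ≈ 0.116

n + g + δ = 0.015 + 0.006 + 0.058 = 0.079.
MPK = 0.47·k^(0.47−1) = 0.47·14.005^(-0.53) ≈ 0.1160.
MPK > 0.079, so the economy is dynamically efficient (under-saving).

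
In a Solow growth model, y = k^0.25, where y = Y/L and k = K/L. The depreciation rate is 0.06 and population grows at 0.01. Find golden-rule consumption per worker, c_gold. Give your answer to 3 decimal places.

c_gold ≈ 1.146

Capital per worker breaks even when investment replaces (n + δ)·k; here n + δ = 0.07.
Golden rule sets MPK = n+δ: 0.25·k^(0.25−1) = 0.07, so k_gold = (0.25/0.07)^(1/0.75) ≈ 5.4591.
y_gold = 5.4591^0.25 ≈ 1.5286.
c_gold = y_gold − (n+δ)·k_gold = 1.5286 − 0.07·5.4591 ≈ 1.1464.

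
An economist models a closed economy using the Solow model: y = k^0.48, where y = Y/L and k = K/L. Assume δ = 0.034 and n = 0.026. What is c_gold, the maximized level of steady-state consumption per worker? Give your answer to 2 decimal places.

c_gold ≈ 3.55

Capital per worker breaks even when investment replaces (n + δ)·k; here n + δ = 0.06.
At the golden rule the marginal product of capital equals n+δ: 0.48·k^(0.48−1) = 0.06. Solving, k_gold = (0.48/0.06)^(1/0.52) ≈ 54.5395.
y_gold = 54.5395^0.48 ≈ 6.8174.
c_gold = y_gold − (n+δ)·k_gold = 6.8174 − 0.06·54.5395 ≈ 3.5451.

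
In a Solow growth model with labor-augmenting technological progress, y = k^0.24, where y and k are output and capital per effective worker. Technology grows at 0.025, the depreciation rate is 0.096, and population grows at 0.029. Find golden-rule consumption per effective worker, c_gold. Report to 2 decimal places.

Break-even investment rate: n + g + δ = 0.029 + 0.025 + 0.096 = 0.15.
Golden rule sets MPK = n+g+δ: 0.24·k^(0.24−1) = 0.15, so k_gold = (0.24/0.15)^(1/0.76) ≈ 1.8560.
y_gold = 1.8560^0.24 ≈ 1.1600.
c_gold = y_gold − (n+g+δ)·k_gold = 1.1600 − 0.15·1.8560 ≈ 0.8816.

c_gold ≈ 0.88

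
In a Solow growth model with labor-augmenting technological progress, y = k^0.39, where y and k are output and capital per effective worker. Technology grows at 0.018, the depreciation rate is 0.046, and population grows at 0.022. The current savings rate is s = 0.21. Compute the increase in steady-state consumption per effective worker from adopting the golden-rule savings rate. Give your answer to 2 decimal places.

Capital per effective worker breaks even when investment replaces (n + g + δ)·k; here n + g + δ = 0.086.
Current steady state (s = 0.21): k* = (0.21/0.086)^(1/0.61) ≈ 4.3212, y* = 4.3212^0.39 ≈ 1.7696, c* = (1−0.21)·1.7696 ≈ 1.3980.
Setting f'(k) = n+g+δ gives 0.39·k^(0.39−1) = 0.086, hence k_gold = (0.39/0.086)^(1/0.61) ≈ 11.9217.
y_gold = 11.9217^0.39 ≈ 2.6289, c_gold = y_gold − 0.086·k_gold ≈ 1.6036.
Gain: Δc = 1.6036 − 1.3980 ≈ 0.2056.

Δc ≈ 0.21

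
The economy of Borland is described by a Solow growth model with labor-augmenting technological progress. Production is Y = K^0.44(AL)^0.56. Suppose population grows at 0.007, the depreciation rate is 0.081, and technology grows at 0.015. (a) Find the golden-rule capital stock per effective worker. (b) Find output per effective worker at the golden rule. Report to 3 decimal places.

(a) k_gold ≈ 13.369; (b) y_gold ≈ 3.130

n + g + δ = 0.007 + 0.015 + 0.081 = 0.103.
Maximizing c = f(k) − (n+g+δ)·k gives f'(k) = n+g+δ, i.e. 0.44·k^(0.44−1) = 0.103, so k_gold = (0.44/0.103)^(1/0.56) ≈ 13.3690.
y_gold = 13.3690^0.44 ≈ 3.1296.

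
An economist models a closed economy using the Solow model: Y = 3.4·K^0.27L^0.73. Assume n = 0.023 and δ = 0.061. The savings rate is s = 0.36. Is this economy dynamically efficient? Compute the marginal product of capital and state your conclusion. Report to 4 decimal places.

n + δ = 0.023 + 0.061 = 0.084.
Steady-state k*: s·A·k^0.27 = 0.084·k gives k* = (0.36·3.4/0.084)^(1/0.73) ≈ 39.2499.
MPK = 0.27·3.4·39.2499^(-0.73) ≈ 0.0630.
MPK < n+δ = 0.084, so the economy is dynamically inefficient (over-saving).

dynamically inefficient; MPK ≈ 0.0630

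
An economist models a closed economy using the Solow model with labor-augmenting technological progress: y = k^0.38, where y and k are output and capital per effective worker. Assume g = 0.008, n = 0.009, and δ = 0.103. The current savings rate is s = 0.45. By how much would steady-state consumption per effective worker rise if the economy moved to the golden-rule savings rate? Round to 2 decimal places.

Δc ≈ 0.02

The effective depreciation rate is n + g + δ = 0.009 + 0.008 + 0.103 = 0.12.
Current steady state (s = 0.45): k* = (0.45/0.12)^(1/0.62) ≈ 8.4306, y* = 8.4306^0.38 ≈ 2.2482, c* = (1−0.45)·2.2482 ≈ 1.2365.
Maximizing c = f(k) − (n+g+δ)·k gives f'(k) = n+g+δ, i.e. 0.38·k^(0.38−1) = 0.12, so k_gold = (0.38/0.12)^(1/0.62) ≈ 6.4183.
y_gold = 6.4183^0.38 ≈ 2.0268, c_gold = y_gold − 0.12·k_gold ≈ 1.2566.
Gain: Δc = 1.2566 − 1.2365 ≈ 0.0202.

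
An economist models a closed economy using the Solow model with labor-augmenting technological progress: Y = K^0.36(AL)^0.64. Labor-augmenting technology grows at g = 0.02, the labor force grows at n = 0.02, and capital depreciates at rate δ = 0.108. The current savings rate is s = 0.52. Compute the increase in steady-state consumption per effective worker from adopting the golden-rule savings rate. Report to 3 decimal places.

Break-even investment rate: n + g + δ = 0.02 + 0.02 + 0.108 = 0.148.
Current steady state (s = 0.52): k* = (0.52/0.148)^(1/0.64) ≈ 7.1240, y* = 7.1240^0.36 ≈ 2.0276, c* = (1−0.52)·2.0276 ≈ 0.9732.
At the golden rule the marginal product of capital equals n+g+δ: 0.36·k^(0.36−1) = 0.148. Solving, k_gold = (0.36/0.148)^(1/0.64) ≈ 4.0104.
y_gold = 4.0104^0.36 ≈ 1.6487, c_gold = y_gold − 0.148·k_gold ≈ 1.0552.
Gain: Δc = 1.0552 − 0.9732 ≈ 0.0819.

Δc ≈ 0.082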